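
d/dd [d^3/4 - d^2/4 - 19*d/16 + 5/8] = 3*d^2/4 - d/2 - 19/16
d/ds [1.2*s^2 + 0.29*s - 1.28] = 2.4*s + 0.29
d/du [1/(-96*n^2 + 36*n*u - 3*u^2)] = 2*(-6*n + u)/(3*(32*n^2 - 12*n*u + u^2)^2)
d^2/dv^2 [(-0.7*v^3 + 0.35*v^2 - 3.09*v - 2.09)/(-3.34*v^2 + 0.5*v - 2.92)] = (1.4210854715202e-14*v^5 - 7.105427357601e-15*v^4 + 54.468688*v^3 + 154.240104*v^2 - 165.947832*v - 36.667384)/(37.259704*v^6 - 16.7334*v^5 + 100.228056*v^4 - 29.3834*v^3 + 87.624528*v^2 - 12.7896*v + 24.897088)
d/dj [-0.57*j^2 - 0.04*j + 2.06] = -1.14*j - 0.04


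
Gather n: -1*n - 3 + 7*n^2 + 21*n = 7*n^2 + 20*n - 3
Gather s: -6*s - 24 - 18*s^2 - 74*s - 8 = -18*s^2 - 80*s - 32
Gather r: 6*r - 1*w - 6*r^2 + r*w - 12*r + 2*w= -6*r^2 + r*(w - 6) + w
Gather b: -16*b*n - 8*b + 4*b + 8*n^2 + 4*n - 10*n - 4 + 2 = b*(-16*n - 4) + 8*n^2 - 6*n - 2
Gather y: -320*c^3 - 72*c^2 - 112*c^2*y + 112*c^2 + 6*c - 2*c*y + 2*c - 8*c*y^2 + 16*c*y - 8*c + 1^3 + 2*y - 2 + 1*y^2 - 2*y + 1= -320*c^3 + 40*c^2 + y^2*(1 - 8*c) + y*(-112*c^2 + 14*c)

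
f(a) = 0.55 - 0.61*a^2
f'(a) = -1.22*a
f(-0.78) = 0.18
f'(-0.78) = 0.95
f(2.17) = -2.32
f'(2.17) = -2.65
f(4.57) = -12.19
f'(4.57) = -5.58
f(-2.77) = -4.13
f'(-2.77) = 3.38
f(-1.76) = -1.34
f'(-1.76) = 2.15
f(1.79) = -1.40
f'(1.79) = -2.18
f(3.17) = -5.58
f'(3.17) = -3.87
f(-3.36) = -6.34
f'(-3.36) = 4.10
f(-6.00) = -21.41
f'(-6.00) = 7.32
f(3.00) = -4.94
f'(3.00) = -3.66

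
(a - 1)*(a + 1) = a^2 - 1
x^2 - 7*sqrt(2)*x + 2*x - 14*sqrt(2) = (x + 2)*(x - 7*sqrt(2))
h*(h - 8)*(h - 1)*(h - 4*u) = h^4 - 4*h^3*u - 9*h^3 + 36*h^2*u + 8*h^2 - 32*h*u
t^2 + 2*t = t*(t + 2)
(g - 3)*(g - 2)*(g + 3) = g^3 - 2*g^2 - 9*g + 18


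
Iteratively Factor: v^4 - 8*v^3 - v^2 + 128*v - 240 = (v - 3)*(v^3 - 5*v^2 - 16*v + 80) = (v - 4)*(v - 3)*(v^2 - v - 20) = (v - 5)*(v - 4)*(v - 3)*(v + 4)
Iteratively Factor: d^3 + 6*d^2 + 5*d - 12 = (d + 4)*(d^2 + 2*d - 3) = (d + 3)*(d + 4)*(d - 1)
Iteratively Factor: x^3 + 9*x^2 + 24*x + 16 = (x + 4)*(x^2 + 5*x + 4) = (x + 4)^2*(x + 1)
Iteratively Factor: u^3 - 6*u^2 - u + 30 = (u + 2)*(u^2 - 8*u + 15) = (u - 5)*(u + 2)*(u - 3)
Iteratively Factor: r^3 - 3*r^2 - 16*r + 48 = (r + 4)*(r^2 - 7*r + 12) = (r - 3)*(r + 4)*(r - 4)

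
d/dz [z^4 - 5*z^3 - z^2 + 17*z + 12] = 4*z^3 - 15*z^2 - 2*z + 17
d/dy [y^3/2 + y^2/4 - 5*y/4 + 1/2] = 3*y^2/2 + y/2 - 5/4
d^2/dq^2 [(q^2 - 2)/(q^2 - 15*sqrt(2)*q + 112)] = 6*(5*sqrt(2)*q^3 - 114*q^2 + 30*sqrt(2)*q + 3956)/(q^6 - 45*sqrt(2)*q^5 + 1686*q^4 - 16830*sqrt(2)*q^3 + 188832*q^2 - 564480*sqrt(2)*q + 1404928)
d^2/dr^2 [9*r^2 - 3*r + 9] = 18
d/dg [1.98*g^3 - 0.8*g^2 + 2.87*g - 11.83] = 5.94*g^2 - 1.6*g + 2.87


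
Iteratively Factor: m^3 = (m)*(m^2) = m^2*(m)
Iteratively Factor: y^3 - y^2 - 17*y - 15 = (y - 5)*(y^2 + 4*y + 3) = (y - 5)*(y + 3)*(y + 1)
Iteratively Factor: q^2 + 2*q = (q + 2)*(q)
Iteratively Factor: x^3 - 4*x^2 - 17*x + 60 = (x - 5)*(x^2 + x - 12) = (x - 5)*(x - 3)*(x + 4)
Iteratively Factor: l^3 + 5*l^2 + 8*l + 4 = (l + 2)*(l^2 + 3*l + 2) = (l + 2)^2*(l + 1)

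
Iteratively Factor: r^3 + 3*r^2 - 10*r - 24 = (r - 3)*(r^2 + 6*r + 8) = (r - 3)*(r + 2)*(r + 4)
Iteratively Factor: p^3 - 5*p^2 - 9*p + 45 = (p - 3)*(p^2 - 2*p - 15) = (p - 5)*(p - 3)*(p + 3)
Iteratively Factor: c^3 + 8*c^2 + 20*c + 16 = (c + 4)*(c^2 + 4*c + 4) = (c + 2)*(c + 4)*(c + 2)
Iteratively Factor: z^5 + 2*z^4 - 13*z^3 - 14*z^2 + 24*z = (z + 2)*(z^4 - 13*z^2 + 12*z) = z*(z + 2)*(z^3 - 13*z + 12) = z*(z - 1)*(z + 2)*(z^2 + z - 12) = z*(z - 3)*(z - 1)*(z + 2)*(z + 4)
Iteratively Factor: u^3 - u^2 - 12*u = (u)*(u^2 - u - 12) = u*(u + 3)*(u - 4)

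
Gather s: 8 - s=8 - s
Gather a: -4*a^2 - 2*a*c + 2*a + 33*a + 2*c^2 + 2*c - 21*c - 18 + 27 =-4*a^2 + a*(35 - 2*c) + 2*c^2 - 19*c + 9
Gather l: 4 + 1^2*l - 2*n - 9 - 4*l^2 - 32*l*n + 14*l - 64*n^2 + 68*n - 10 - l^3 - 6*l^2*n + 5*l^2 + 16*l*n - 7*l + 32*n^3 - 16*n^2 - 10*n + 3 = -l^3 + l^2*(1 - 6*n) + l*(8 - 16*n) + 32*n^3 - 80*n^2 + 56*n - 12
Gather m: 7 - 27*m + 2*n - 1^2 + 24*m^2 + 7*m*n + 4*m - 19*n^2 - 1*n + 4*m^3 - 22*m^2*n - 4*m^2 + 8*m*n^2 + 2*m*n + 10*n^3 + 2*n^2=4*m^3 + m^2*(20 - 22*n) + m*(8*n^2 + 9*n - 23) + 10*n^3 - 17*n^2 + n + 6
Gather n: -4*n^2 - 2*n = -4*n^2 - 2*n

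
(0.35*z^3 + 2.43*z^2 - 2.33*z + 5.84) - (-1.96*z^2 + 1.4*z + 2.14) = 0.35*z^3 + 4.39*z^2 - 3.73*z + 3.7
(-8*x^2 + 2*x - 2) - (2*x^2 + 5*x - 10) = -10*x^2 - 3*x + 8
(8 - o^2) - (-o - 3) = -o^2 + o + 11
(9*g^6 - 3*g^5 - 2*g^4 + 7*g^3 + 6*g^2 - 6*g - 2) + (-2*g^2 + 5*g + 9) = 9*g^6 - 3*g^5 - 2*g^4 + 7*g^3 + 4*g^2 - g + 7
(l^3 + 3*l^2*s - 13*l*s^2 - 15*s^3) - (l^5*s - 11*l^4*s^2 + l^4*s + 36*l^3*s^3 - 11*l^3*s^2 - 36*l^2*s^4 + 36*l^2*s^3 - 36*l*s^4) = -l^5*s + 11*l^4*s^2 - l^4*s - 36*l^3*s^3 + 11*l^3*s^2 + l^3 + 36*l^2*s^4 - 36*l^2*s^3 + 3*l^2*s + 36*l*s^4 - 13*l*s^2 - 15*s^3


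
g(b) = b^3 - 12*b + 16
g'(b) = 3*b^2 - 12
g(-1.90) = 31.94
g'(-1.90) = -1.17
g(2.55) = 1.98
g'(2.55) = 7.51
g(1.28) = 2.74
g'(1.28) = -7.08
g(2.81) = 4.47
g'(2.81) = 11.69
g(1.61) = 0.85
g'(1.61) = -4.22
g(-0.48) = 21.65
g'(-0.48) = -11.31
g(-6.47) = -177.20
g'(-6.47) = 113.58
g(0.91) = 5.83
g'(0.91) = -9.52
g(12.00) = 1600.00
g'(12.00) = 420.00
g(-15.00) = -3179.00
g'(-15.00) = 663.00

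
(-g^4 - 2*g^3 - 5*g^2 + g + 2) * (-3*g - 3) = 3*g^5 + 9*g^4 + 21*g^3 + 12*g^2 - 9*g - 6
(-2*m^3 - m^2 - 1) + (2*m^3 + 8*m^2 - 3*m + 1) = 7*m^2 - 3*m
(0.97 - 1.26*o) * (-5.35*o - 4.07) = 6.741*o^2 - 0.0612999999999992*o - 3.9479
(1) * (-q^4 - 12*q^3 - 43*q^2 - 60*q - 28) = -q^4 - 12*q^3 - 43*q^2 - 60*q - 28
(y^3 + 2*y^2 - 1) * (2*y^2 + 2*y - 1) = 2*y^5 + 6*y^4 + 3*y^3 - 4*y^2 - 2*y + 1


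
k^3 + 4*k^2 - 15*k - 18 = (k - 3)*(k + 1)*(k + 6)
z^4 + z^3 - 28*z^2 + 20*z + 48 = (z - 4)*(z - 2)*(z + 1)*(z + 6)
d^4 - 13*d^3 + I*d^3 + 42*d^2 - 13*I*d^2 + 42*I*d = d*(d - 7)*(d - 6)*(d + I)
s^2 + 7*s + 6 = (s + 1)*(s + 6)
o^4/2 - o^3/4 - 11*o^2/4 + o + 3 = (o/2 + 1/2)*(o - 2)*(o - 3/2)*(o + 2)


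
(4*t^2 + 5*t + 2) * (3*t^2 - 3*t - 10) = 12*t^4 + 3*t^3 - 49*t^2 - 56*t - 20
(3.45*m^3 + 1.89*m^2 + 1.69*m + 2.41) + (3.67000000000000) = 3.45*m^3 + 1.89*m^2 + 1.69*m + 6.08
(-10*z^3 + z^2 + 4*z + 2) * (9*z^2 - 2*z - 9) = -90*z^5 + 29*z^4 + 124*z^3 + z^2 - 40*z - 18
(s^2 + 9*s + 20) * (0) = 0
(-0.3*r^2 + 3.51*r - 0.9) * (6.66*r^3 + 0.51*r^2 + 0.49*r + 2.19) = -1.998*r^5 + 23.2236*r^4 - 4.3509*r^3 + 0.6039*r^2 + 7.2459*r - 1.971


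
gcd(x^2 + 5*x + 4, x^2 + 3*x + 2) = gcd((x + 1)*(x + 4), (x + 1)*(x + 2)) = x + 1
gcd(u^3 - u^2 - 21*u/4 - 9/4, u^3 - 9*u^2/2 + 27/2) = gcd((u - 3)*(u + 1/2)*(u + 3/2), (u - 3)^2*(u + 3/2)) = u^2 - 3*u/2 - 9/2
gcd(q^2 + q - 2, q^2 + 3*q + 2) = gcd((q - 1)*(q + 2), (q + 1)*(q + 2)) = q + 2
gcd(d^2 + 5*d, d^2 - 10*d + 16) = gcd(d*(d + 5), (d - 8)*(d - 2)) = 1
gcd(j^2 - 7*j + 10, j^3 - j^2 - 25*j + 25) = j - 5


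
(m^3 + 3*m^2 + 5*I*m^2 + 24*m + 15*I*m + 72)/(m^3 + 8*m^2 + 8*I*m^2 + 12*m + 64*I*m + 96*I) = (m^2 + 3*m*(1 - I) - 9*I)/(m^2 + 8*m + 12)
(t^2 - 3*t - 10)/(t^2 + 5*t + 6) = (t - 5)/(t + 3)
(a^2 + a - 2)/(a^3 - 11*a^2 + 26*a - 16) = (a + 2)/(a^2 - 10*a + 16)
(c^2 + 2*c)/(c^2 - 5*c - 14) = c/(c - 7)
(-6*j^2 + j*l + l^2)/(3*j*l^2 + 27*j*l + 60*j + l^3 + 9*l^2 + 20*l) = (-2*j + l)/(l^2 + 9*l + 20)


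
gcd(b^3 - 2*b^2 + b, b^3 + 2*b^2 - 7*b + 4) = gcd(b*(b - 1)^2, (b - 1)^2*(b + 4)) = b^2 - 2*b + 1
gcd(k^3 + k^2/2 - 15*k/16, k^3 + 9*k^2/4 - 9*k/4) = k^2 - 3*k/4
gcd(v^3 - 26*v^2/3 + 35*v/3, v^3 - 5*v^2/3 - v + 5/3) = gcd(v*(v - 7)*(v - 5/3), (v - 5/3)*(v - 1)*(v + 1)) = v - 5/3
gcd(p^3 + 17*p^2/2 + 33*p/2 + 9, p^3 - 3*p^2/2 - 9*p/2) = p + 3/2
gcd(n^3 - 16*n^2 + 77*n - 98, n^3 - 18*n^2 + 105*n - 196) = n^2 - 14*n + 49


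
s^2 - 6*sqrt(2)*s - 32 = (s - 8*sqrt(2))*(s + 2*sqrt(2))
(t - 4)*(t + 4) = t^2 - 16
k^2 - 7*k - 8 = (k - 8)*(k + 1)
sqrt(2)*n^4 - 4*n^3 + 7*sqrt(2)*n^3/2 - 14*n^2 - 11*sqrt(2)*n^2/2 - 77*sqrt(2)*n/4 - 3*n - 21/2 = (n + 7/2)*(n - 3*sqrt(2))*(n + sqrt(2)/2)*(sqrt(2)*n + 1)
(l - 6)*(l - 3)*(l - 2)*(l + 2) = l^4 - 9*l^3 + 14*l^2 + 36*l - 72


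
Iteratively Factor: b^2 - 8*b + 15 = (b - 3)*(b - 5)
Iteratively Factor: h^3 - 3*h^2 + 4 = (h - 2)*(h^2 - h - 2) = (h - 2)^2*(h + 1)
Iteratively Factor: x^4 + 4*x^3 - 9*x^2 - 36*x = (x + 4)*(x^3 - 9*x) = (x - 3)*(x + 4)*(x^2 + 3*x) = (x - 3)*(x + 3)*(x + 4)*(x)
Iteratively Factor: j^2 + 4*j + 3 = (j + 1)*(j + 3)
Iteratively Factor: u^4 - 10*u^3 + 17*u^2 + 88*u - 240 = (u - 5)*(u^3 - 5*u^2 - 8*u + 48) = (u - 5)*(u + 3)*(u^2 - 8*u + 16) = (u - 5)*(u - 4)*(u + 3)*(u - 4)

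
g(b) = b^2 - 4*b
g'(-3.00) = -10.00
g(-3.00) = 21.00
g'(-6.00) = -16.00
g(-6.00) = 60.00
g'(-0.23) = -4.46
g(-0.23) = 0.97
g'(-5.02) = -14.04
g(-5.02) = 45.28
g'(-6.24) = -16.48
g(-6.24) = 63.90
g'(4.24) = 4.48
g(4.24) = 1.02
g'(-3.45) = -10.90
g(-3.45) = 25.70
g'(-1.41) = -6.82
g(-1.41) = 7.63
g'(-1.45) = -6.90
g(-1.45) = 7.90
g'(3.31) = 2.62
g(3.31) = -2.28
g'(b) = 2*b - 4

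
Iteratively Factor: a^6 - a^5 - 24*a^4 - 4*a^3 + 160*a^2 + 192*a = (a + 3)*(a^5 - 4*a^4 - 12*a^3 + 32*a^2 + 64*a) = (a + 2)*(a + 3)*(a^4 - 6*a^3 + 32*a) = (a + 2)^2*(a + 3)*(a^3 - 8*a^2 + 16*a) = (a - 4)*(a + 2)^2*(a + 3)*(a^2 - 4*a) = a*(a - 4)*(a + 2)^2*(a + 3)*(a - 4)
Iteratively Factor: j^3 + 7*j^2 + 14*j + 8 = (j + 2)*(j^2 + 5*j + 4) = (j + 1)*(j + 2)*(j + 4)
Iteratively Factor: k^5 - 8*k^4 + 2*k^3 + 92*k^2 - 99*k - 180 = (k - 5)*(k^4 - 3*k^3 - 13*k^2 + 27*k + 36) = (k - 5)*(k + 1)*(k^3 - 4*k^2 - 9*k + 36) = (k - 5)*(k - 4)*(k + 1)*(k^2 - 9) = (k - 5)*(k - 4)*(k + 1)*(k + 3)*(k - 3)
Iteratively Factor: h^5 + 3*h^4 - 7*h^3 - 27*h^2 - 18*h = (h)*(h^4 + 3*h^3 - 7*h^2 - 27*h - 18) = h*(h + 1)*(h^3 + 2*h^2 - 9*h - 18) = h*(h + 1)*(h + 2)*(h^2 - 9) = h*(h - 3)*(h + 1)*(h + 2)*(h + 3)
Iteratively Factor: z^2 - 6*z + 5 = (z - 1)*(z - 5)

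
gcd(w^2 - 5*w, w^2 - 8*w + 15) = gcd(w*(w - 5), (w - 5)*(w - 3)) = w - 5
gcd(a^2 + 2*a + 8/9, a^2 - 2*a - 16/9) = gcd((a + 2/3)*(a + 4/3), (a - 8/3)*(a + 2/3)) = a + 2/3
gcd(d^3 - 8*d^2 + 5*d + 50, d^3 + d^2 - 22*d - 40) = d^2 - 3*d - 10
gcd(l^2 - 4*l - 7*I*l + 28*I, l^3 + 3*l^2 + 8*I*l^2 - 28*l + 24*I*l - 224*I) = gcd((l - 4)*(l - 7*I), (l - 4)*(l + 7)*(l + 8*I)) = l - 4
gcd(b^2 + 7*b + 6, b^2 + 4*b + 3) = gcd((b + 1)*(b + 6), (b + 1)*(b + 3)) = b + 1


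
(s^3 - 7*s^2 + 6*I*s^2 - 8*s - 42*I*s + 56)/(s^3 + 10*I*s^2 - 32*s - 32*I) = (s - 7)/(s + 4*I)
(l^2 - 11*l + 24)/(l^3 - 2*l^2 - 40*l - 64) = (l - 3)/(l^2 + 6*l + 8)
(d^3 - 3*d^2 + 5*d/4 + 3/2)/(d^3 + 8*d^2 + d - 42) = (d^2 - d - 3/4)/(d^2 + 10*d + 21)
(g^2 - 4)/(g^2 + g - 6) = (g + 2)/(g + 3)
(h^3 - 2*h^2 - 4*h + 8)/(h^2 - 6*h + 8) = (h^2 - 4)/(h - 4)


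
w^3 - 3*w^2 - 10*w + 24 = (w - 4)*(w - 2)*(w + 3)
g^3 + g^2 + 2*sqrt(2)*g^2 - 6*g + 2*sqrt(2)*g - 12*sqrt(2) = (g - 2)*(g + 3)*(g + 2*sqrt(2))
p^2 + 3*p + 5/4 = (p + 1/2)*(p + 5/2)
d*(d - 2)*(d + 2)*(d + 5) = d^4 + 5*d^3 - 4*d^2 - 20*d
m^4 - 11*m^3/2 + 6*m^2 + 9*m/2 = m*(m - 3)^2*(m + 1/2)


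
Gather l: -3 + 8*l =8*l - 3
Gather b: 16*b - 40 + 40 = 16*b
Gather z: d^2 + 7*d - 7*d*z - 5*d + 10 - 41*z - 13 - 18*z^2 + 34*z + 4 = d^2 + 2*d - 18*z^2 + z*(-7*d - 7) + 1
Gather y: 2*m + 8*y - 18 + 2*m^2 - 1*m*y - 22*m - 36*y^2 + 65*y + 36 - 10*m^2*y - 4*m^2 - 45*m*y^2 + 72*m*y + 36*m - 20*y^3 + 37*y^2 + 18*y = -2*m^2 + 16*m - 20*y^3 + y^2*(1 - 45*m) + y*(-10*m^2 + 71*m + 91) + 18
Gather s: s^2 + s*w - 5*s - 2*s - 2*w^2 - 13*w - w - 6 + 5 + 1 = s^2 + s*(w - 7) - 2*w^2 - 14*w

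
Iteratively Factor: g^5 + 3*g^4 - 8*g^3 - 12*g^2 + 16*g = (g + 4)*(g^4 - g^3 - 4*g^2 + 4*g) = (g - 1)*(g + 4)*(g^3 - 4*g) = (g - 2)*(g - 1)*(g + 4)*(g^2 + 2*g) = g*(g - 2)*(g - 1)*(g + 4)*(g + 2)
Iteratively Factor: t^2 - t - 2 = (t - 2)*(t + 1)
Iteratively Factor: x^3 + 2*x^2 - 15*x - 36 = (x + 3)*(x^2 - x - 12) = (x - 4)*(x + 3)*(x + 3)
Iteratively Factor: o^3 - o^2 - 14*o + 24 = (o - 2)*(o^2 + o - 12) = (o - 2)*(o + 4)*(o - 3)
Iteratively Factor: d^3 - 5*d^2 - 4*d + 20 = (d - 2)*(d^2 - 3*d - 10) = (d - 5)*(d - 2)*(d + 2)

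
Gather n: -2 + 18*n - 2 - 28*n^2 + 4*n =-28*n^2 + 22*n - 4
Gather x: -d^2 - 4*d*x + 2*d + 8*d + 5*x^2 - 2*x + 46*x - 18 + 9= -d^2 + 10*d + 5*x^2 + x*(44 - 4*d) - 9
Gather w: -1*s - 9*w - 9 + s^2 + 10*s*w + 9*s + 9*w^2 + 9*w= s^2 + 10*s*w + 8*s + 9*w^2 - 9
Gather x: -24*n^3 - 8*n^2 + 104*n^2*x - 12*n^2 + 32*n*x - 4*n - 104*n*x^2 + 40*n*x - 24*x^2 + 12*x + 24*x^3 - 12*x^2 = -24*n^3 - 20*n^2 - 4*n + 24*x^3 + x^2*(-104*n - 36) + x*(104*n^2 + 72*n + 12)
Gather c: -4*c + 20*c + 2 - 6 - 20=16*c - 24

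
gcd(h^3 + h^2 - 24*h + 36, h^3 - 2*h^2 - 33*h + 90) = h^2 + 3*h - 18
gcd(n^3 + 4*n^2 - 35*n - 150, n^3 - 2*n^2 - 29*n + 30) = n^2 - n - 30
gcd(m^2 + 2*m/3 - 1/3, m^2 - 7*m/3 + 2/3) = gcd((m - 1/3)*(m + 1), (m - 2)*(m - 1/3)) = m - 1/3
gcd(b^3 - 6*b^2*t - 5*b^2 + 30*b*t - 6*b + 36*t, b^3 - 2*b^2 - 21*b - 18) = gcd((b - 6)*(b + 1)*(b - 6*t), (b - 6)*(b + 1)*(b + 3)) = b^2 - 5*b - 6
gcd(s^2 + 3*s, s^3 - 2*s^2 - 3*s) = s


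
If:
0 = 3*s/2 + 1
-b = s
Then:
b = 2/3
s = -2/3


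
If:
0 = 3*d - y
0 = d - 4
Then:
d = 4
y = 12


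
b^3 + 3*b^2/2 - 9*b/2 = b*(b - 3/2)*(b + 3)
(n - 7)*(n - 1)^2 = n^3 - 9*n^2 + 15*n - 7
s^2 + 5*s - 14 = (s - 2)*(s + 7)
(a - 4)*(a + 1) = a^2 - 3*a - 4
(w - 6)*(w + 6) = w^2 - 36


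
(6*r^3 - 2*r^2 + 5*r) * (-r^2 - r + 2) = -6*r^5 - 4*r^4 + 9*r^3 - 9*r^2 + 10*r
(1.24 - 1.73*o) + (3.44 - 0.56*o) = 4.68 - 2.29*o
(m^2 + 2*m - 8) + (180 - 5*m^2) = -4*m^2 + 2*m + 172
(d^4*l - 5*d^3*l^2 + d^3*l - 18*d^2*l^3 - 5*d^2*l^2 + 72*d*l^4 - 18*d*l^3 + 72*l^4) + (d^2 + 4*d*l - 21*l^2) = d^4*l - 5*d^3*l^2 + d^3*l - 18*d^2*l^3 - 5*d^2*l^2 + d^2 + 72*d*l^4 - 18*d*l^3 + 4*d*l + 72*l^4 - 21*l^2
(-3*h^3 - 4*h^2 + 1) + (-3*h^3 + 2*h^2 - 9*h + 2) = -6*h^3 - 2*h^2 - 9*h + 3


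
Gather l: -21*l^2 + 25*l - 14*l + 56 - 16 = -21*l^2 + 11*l + 40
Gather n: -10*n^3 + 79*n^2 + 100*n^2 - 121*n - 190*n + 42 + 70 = -10*n^3 + 179*n^2 - 311*n + 112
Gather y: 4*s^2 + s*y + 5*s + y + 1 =4*s^2 + 5*s + y*(s + 1) + 1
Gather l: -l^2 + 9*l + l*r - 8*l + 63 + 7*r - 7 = -l^2 + l*(r + 1) + 7*r + 56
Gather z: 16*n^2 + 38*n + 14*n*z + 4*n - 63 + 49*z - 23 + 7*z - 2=16*n^2 + 42*n + z*(14*n + 56) - 88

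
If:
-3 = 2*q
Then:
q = -3/2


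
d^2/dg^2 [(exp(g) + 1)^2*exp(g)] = (9*exp(2*g) + 8*exp(g) + 1)*exp(g)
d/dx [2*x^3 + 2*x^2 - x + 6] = 6*x^2 + 4*x - 1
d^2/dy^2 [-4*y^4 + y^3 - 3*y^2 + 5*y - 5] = -48*y^2 + 6*y - 6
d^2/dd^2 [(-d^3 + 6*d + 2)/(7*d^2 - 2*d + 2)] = 4*(152*d^3 + 153*d^2 - 174*d + 2)/(343*d^6 - 294*d^5 + 378*d^4 - 176*d^3 + 108*d^2 - 24*d + 8)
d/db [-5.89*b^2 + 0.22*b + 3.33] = 0.22 - 11.78*b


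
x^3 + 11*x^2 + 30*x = x*(x + 5)*(x + 6)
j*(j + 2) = j^2 + 2*j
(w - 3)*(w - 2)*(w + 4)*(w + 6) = w^4 + 5*w^3 - 20*w^2 - 60*w + 144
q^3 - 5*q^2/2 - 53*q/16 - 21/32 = (q - 7/2)*(q + 1/4)*(q + 3/4)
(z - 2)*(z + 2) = z^2 - 4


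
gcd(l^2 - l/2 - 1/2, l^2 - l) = l - 1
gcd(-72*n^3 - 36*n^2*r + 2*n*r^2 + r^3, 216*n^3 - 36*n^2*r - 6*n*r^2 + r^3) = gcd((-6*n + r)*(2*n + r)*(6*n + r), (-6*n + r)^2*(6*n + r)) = -36*n^2 + r^2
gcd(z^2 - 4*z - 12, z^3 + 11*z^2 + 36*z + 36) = z + 2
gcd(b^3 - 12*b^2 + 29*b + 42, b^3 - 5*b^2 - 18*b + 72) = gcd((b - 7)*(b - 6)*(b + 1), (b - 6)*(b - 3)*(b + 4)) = b - 6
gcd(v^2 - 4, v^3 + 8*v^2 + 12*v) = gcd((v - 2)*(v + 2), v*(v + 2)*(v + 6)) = v + 2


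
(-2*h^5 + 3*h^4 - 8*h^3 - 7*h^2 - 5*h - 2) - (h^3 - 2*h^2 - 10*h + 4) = -2*h^5 + 3*h^4 - 9*h^3 - 5*h^2 + 5*h - 6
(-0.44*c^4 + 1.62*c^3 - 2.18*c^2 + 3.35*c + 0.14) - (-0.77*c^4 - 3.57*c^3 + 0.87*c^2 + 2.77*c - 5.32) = 0.33*c^4 + 5.19*c^3 - 3.05*c^2 + 0.58*c + 5.46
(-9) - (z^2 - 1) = -z^2 - 8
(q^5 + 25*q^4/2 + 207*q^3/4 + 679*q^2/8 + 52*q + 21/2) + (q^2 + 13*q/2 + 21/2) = q^5 + 25*q^4/2 + 207*q^3/4 + 687*q^2/8 + 117*q/2 + 21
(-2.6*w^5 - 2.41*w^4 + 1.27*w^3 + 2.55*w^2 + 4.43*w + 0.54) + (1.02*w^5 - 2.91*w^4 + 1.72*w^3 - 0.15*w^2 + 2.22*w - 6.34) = -1.58*w^5 - 5.32*w^4 + 2.99*w^3 + 2.4*w^2 + 6.65*w - 5.8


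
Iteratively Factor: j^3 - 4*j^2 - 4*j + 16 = (j - 4)*(j^2 - 4) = (j - 4)*(j + 2)*(j - 2)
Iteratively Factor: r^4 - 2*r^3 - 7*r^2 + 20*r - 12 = (r - 1)*(r^3 - r^2 - 8*r + 12) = (r - 1)*(r + 3)*(r^2 - 4*r + 4) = (r - 2)*(r - 1)*(r + 3)*(r - 2)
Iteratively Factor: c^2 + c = (c)*(c + 1)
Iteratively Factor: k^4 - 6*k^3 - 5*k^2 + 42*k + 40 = (k - 4)*(k^3 - 2*k^2 - 13*k - 10) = (k - 5)*(k - 4)*(k^2 + 3*k + 2) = (k - 5)*(k - 4)*(k + 2)*(k + 1)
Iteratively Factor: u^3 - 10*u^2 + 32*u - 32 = (u - 4)*(u^2 - 6*u + 8) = (u - 4)^2*(u - 2)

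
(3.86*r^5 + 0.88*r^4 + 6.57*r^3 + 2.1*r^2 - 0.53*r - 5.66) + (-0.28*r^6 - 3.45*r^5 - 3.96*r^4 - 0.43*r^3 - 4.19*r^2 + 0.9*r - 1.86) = -0.28*r^6 + 0.41*r^5 - 3.08*r^4 + 6.14*r^3 - 2.09*r^2 + 0.37*r - 7.52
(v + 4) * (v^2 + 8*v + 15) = v^3 + 12*v^2 + 47*v + 60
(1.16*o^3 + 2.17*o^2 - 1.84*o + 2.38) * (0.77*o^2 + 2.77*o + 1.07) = 0.8932*o^5 + 4.8841*o^4 + 5.8353*o^3 - 0.9423*o^2 + 4.6238*o + 2.5466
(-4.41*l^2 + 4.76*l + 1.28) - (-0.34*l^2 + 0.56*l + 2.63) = -4.07*l^2 + 4.2*l - 1.35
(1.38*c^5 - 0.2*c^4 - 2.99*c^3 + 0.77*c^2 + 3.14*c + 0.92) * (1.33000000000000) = 1.8354*c^5 - 0.266*c^4 - 3.9767*c^3 + 1.0241*c^2 + 4.1762*c + 1.2236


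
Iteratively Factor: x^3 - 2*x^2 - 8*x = (x)*(x^2 - 2*x - 8) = x*(x - 4)*(x + 2)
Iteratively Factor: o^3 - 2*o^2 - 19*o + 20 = (o - 1)*(o^2 - o - 20) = (o - 5)*(o - 1)*(o + 4)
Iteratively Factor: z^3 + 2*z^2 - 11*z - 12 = (z - 3)*(z^2 + 5*z + 4) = (z - 3)*(z + 4)*(z + 1)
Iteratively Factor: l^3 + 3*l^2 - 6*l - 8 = (l - 2)*(l^2 + 5*l + 4) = (l - 2)*(l + 1)*(l + 4)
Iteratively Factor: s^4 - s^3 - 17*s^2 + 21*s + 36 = (s + 1)*(s^3 - 2*s^2 - 15*s + 36) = (s - 3)*(s + 1)*(s^2 + s - 12) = (s - 3)*(s + 1)*(s + 4)*(s - 3)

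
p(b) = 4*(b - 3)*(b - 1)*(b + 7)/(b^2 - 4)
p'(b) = -8*b*(b - 3)*(b - 1)*(b + 7)/(b^2 - 4)^2 + 4*(b - 3)*(b - 1)/(b^2 - 4) + 4*(b - 3)*(b + 7)/(b^2 - 4) + 4*(b - 1)*(b + 7)/(b^2 - 4)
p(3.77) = 9.00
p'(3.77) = 9.13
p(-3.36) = 55.39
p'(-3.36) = 44.86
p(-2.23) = 331.29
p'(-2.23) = 1422.27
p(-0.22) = -26.96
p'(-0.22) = 29.50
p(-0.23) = -27.26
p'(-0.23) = 29.75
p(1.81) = 46.92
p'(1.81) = 258.47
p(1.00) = 0.00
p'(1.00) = 21.33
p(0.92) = -1.67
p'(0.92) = 20.51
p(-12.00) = -27.86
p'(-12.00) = 4.80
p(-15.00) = -41.70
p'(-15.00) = 4.47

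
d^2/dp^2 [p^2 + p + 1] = 2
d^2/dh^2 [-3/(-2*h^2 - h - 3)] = 6*(-4*h^2 - 2*h + (4*h + 1)^2 - 6)/(2*h^2 + h + 3)^3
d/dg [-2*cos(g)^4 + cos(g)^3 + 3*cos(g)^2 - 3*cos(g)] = 3*sin(g)^3 + 2*sin(g)*cos(3*g)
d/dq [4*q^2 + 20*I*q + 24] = 8*q + 20*I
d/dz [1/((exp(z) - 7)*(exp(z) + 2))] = (5 - 2*exp(z))*exp(z)/(exp(4*z) - 10*exp(3*z) - 3*exp(2*z) + 140*exp(z) + 196)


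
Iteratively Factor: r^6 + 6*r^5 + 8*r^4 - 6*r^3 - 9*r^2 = (r + 3)*(r^5 + 3*r^4 - r^3 - 3*r^2) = r*(r + 3)*(r^4 + 3*r^3 - r^2 - 3*r) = r*(r - 1)*(r + 3)*(r^3 + 4*r^2 + 3*r) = r^2*(r - 1)*(r + 3)*(r^2 + 4*r + 3) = r^2*(r - 1)*(r + 3)^2*(r + 1)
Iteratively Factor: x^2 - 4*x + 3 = (x - 1)*(x - 3)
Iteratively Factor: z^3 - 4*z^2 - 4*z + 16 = (z - 2)*(z^2 - 2*z - 8) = (z - 2)*(z + 2)*(z - 4)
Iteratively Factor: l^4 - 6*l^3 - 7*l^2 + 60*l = (l + 3)*(l^3 - 9*l^2 + 20*l) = l*(l + 3)*(l^2 - 9*l + 20) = l*(l - 4)*(l + 3)*(l - 5)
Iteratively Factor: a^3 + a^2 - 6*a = (a - 2)*(a^2 + 3*a) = (a - 2)*(a + 3)*(a)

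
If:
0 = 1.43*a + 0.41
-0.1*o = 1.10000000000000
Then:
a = -0.29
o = -11.00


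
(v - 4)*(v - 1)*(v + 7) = v^3 + 2*v^2 - 31*v + 28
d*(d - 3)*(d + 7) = d^3 + 4*d^2 - 21*d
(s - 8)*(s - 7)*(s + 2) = s^3 - 13*s^2 + 26*s + 112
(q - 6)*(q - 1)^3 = q^4 - 9*q^3 + 21*q^2 - 19*q + 6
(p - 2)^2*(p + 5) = p^3 + p^2 - 16*p + 20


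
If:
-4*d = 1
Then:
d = -1/4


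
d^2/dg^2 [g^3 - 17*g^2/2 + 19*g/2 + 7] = 6*g - 17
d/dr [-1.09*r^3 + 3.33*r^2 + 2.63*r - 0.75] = -3.27*r^2 + 6.66*r + 2.63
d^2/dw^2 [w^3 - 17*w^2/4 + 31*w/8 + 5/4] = 6*w - 17/2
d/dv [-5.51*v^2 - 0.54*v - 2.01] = -11.02*v - 0.54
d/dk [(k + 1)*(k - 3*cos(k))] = k + (k + 1)*(3*sin(k) + 1) - 3*cos(k)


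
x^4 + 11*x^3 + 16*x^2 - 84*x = x*(x - 2)*(x + 6)*(x + 7)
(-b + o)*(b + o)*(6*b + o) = -6*b^3 - b^2*o + 6*b*o^2 + o^3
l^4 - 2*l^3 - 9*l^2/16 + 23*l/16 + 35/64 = (l - 7/4)*(l - 5/4)*(l + 1/2)^2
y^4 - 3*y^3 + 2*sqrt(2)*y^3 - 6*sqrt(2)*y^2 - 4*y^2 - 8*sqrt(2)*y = y*(y - 4)*(y + 1)*(y + 2*sqrt(2))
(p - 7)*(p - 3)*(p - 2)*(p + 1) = p^4 - 11*p^3 + 29*p^2 - p - 42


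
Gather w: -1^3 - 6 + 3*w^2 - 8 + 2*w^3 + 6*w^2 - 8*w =2*w^3 + 9*w^2 - 8*w - 15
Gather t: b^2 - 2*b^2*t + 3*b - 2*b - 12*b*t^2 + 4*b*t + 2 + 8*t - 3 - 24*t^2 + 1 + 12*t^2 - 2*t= b^2 + b + t^2*(-12*b - 12) + t*(-2*b^2 + 4*b + 6)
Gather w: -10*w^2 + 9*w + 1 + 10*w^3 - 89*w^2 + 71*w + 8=10*w^3 - 99*w^2 + 80*w + 9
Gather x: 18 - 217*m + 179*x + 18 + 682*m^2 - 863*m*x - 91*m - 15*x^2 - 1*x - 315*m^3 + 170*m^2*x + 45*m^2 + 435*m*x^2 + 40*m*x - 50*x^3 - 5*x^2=-315*m^3 + 727*m^2 - 308*m - 50*x^3 + x^2*(435*m - 20) + x*(170*m^2 - 823*m + 178) + 36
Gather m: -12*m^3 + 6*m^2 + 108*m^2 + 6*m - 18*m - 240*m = -12*m^3 + 114*m^2 - 252*m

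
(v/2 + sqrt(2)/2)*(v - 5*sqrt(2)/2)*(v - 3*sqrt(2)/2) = v^3/2 - 3*sqrt(2)*v^2/2 - v/4 + 15*sqrt(2)/4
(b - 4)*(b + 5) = b^2 + b - 20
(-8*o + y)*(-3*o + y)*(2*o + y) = 48*o^3 + 2*o^2*y - 9*o*y^2 + y^3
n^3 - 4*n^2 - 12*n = n*(n - 6)*(n + 2)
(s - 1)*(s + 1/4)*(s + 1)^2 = s^4 + 5*s^3/4 - 3*s^2/4 - 5*s/4 - 1/4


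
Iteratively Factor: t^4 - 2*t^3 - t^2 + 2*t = (t - 2)*(t^3 - t) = t*(t - 2)*(t^2 - 1) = t*(t - 2)*(t - 1)*(t + 1)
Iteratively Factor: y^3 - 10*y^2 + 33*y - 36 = (y - 3)*(y^2 - 7*y + 12) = (y - 4)*(y - 3)*(y - 3)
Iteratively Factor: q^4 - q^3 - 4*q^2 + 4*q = (q + 2)*(q^3 - 3*q^2 + 2*q) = q*(q + 2)*(q^2 - 3*q + 2) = q*(q - 1)*(q + 2)*(q - 2)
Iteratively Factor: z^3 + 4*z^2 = (z)*(z^2 + 4*z) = z*(z + 4)*(z)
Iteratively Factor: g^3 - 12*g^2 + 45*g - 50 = (g - 5)*(g^2 - 7*g + 10) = (g - 5)^2*(g - 2)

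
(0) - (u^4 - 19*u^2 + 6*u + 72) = -u^4 + 19*u^2 - 6*u - 72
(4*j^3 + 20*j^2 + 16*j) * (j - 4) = 4*j^4 + 4*j^3 - 64*j^2 - 64*j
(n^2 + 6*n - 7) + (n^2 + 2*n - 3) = 2*n^2 + 8*n - 10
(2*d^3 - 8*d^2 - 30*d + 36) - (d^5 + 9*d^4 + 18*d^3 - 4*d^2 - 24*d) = -d^5 - 9*d^4 - 16*d^3 - 4*d^2 - 6*d + 36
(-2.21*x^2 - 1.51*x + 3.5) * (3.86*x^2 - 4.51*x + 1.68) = -8.5306*x^4 + 4.1385*x^3 + 16.6073*x^2 - 18.3218*x + 5.88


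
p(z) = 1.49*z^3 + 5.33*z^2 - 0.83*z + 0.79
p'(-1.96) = -4.55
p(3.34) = 112.99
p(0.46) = 1.68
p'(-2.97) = 6.94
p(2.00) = 32.37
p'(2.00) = 38.37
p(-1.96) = 11.67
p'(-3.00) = 7.42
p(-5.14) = -56.46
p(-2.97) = 11.24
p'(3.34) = 84.64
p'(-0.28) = -3.46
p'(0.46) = 5.02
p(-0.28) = 1.41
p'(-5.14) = 62.47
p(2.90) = 79.55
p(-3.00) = 11.02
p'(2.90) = 67.68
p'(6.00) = 224.05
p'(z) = 4.47*z^2 + 10.66*z - 0.83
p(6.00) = 509.53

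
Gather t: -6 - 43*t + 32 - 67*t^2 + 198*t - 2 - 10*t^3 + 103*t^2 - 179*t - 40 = -10*t^3 + 36*t^2 - 24*t - 16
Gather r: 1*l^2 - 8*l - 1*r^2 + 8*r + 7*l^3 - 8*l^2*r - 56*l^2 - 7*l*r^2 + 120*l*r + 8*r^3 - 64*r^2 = 7*l^3 - 55*l^2 - 8*l + 8*r^3 + r^2*(-7*l - 65) + r*(-8*l^2 + 120*l + 8)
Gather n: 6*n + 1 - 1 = 6*n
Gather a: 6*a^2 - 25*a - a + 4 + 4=6*a^2 - 26*a + 8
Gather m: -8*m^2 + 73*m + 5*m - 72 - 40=-8*m^2 + 78*m - 112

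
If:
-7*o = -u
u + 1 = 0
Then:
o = -1/7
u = -1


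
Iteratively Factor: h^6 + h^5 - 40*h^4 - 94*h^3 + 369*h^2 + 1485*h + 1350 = (h + 2)*(h^5 - h^4 - 38*h^3 - 18*h^2 + 405*h + 675) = (h + 2)*(h + 3)*(h^4 - 4*h^3 - 26*h^2 + 60*h + 225) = (h - 5)*(h + 2)*(h + 3)*(h^3 + h^2 - 21*h - 45) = (h - 5)*(h + 2)*(h + 3)^2*(h^2 - 2*h - 15) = (h - 5)^2*(h + 2)*(h + 3)^2*(h + 3)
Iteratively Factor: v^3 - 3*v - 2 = (v + 1)*(v^2 - v - 2) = (v - 2)*(v + 1)*(v + 1)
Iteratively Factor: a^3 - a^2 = (a)*(a^2 - a) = a^2*(a - 1)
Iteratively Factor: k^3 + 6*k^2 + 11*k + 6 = (k + 1)*(k^2 + 5*k + 6) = (k + 1)*(k + 2)*(k + 3)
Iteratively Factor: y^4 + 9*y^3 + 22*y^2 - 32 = (y - 1)*(y^3 + 10*y^2 + 32*y + 32) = (y - 1)*(y + 4)*(y^2 + 6*y + 8) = (y - 1)*(y + 4)^2*(y + 2)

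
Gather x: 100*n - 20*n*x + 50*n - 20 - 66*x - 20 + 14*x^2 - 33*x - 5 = 150*n + 14*x^2 + x*(-20*n - 99) - 45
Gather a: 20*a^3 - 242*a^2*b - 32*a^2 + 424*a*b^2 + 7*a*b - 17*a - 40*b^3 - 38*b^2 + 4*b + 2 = 20*a^3 + a^2*(-242*b - 32) + a*(424*b^2 + 7*b - 17) - 40*b^3 - 38*b^2 + 4*b + 2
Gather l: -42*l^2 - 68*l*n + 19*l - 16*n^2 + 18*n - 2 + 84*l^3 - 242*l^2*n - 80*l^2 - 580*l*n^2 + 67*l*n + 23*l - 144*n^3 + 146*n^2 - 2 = 84*l^3 + l^2*(-242*n - 122) + l*(-580*n^2 - n + 42) - 144*n^3 + 130*n^2 + 18*n - 4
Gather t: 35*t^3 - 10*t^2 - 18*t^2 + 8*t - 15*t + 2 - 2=35*t^3 - 28*t^2 - 7*t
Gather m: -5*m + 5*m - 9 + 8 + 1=0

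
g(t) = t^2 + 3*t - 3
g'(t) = 2*t + 3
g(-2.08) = -4.91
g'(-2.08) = -1.16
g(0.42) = -1.56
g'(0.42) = 3.84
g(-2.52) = -4.21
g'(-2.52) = -2.04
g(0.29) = -2.05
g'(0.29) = 3.58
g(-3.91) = 0.56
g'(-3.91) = -4.82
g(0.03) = -2.91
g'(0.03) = 3.06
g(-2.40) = -4.44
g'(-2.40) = -1.80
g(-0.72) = -4.64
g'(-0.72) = 1.56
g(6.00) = 51.00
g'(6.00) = 15.00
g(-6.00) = 15.00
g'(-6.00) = -9.00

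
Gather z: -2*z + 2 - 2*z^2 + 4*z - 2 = -2*z^2 + 2*z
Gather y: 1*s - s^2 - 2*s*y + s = -s^2 - 2*s*y + 2*s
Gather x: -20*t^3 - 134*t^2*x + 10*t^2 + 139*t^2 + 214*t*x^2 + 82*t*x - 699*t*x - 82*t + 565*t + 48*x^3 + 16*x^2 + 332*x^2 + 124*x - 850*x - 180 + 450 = -20*t^3 + 149*t^2 + 483*t + 48*x^3 + x^2*(214*t + 348) + x*(-134*t^2 - 617*t - 726) + 270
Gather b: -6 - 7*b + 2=-7*b - 4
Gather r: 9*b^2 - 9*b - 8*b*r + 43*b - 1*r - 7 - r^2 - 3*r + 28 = 9*b^2 + 34*b - r^2 + r*(-8*b - 4) + 21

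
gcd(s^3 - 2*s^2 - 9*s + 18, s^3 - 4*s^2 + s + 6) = s^2 - 5*s + 6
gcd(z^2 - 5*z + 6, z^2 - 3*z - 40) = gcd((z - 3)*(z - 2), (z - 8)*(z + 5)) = 1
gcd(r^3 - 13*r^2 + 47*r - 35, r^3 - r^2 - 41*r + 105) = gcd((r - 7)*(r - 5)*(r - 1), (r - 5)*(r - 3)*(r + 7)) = r - 5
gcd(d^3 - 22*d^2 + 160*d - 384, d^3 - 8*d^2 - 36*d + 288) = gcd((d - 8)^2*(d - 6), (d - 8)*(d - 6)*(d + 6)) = d^2 - 14*d + 48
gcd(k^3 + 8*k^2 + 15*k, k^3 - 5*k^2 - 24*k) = k^2 + 3*k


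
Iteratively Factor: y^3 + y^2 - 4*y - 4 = (y + 1)*(y^2 - 4) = (y + 1)*(y + 2)*(y - 2)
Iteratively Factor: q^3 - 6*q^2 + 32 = (q - 4)*(q^2 - 2*q - 8) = (q - 4)^2*(q + 2)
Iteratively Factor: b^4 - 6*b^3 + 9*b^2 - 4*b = (b - 1)*(b^3 - 5*b^2 + 4*b) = (b - 4)*(b - 1)*(b^2 - b) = b*(b - 4)*(b - 1)*(b - 1)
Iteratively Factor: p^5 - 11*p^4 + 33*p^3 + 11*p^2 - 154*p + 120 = (p - 4)*(p^4 - 7*p^3 + 5*p^2 + 31*p - 30) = (p - 4)*(p - 3)*(p^3 - 4*p^2 - 7*p + 10) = (p - 4)*(p - 3)*(p + 2)*(p^2 - 6*p + 5) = (p - 5)*(p - 4)*(p - 3)*(p + 2)*(p - 1)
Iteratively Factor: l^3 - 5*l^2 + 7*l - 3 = (l - 3)*(l^2 - 2*l + 1) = (l - 3)*(l - 1)*(l - 1)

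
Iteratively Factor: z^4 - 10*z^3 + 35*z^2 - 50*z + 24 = (z - 1)*(z^3 - 9*z^2 + 26*z - 24) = (z - 2)*(z - 1)*(z^2 - 7*z + 12) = (z - 4)*(z - 2)*(z - 1)*(z - 3)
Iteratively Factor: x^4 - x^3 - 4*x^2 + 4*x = (x)*(x^3 - x^2 - 4*x + 4) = x*(x + 2)*(x^2 - 3*x + 2) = x*(x - 1)*(x + 2)*(x - 2)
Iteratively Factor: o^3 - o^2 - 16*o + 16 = (o + 4)*(o^2 - 5*o + 4) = (o - 4)*(o + 4)*(o - 1)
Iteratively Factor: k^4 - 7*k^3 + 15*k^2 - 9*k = (k - 3)*(k^3 - 4*k^2 + 3*k) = (k - 3)*(k - 1)*(k^2 - 3*k) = (k - 3)^2*(k - 1)*(k)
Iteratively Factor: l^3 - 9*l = (l - 3)*(l^2 + 3*l) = l*(l - 3)*(l + 3)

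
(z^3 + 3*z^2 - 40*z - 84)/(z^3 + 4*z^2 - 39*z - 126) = (z + 2)/(z + 3)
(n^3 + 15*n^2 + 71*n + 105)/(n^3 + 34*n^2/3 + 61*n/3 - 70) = 3*(n^2 + 8*n + 15)/(3*n^2 + 13*n - 30)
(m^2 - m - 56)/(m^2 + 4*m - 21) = (m - 8)/(m - 3)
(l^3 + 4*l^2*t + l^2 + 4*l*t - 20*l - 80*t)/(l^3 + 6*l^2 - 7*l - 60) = (l^2 + 4*l*t - 4*l - 16*t)/(l^2 + l - 12)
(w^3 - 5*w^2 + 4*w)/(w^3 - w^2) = (w - 4)/w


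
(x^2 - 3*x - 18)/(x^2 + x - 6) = (x - 6)/(x - 2)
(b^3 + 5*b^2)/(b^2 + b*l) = b*(b + 5)/(b + l)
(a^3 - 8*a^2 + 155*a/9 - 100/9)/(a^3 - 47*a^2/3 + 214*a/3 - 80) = (3*a^2 - 19*a + 20)/(3*(a^2 - 14*a + 48))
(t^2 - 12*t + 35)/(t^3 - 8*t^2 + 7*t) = (t - 5)/(t*(t - 1))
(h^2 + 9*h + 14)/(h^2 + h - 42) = (h + 2)/(h - 6)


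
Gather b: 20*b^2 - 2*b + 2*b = 20*b^2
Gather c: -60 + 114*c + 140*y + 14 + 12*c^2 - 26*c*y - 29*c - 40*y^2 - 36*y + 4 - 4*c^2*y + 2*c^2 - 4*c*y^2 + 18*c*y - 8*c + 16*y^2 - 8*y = c^2*(14 - 4*y) + c*(-4*y^2 - 8*y + 77) - 24*y^2 + 96*y - 42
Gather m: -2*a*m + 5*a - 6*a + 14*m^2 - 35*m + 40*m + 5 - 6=-a + 14*m^2 + m*(5 - 2*a) - 1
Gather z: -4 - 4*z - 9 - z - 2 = -5*z - 15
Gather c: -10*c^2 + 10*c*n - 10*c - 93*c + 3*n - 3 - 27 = -10*c^2 + c*(10*n - 103) + 3*n - 30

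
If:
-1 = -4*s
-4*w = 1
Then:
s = 1/4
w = -1/4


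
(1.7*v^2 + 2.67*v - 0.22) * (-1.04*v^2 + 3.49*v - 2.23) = -1.768*v^4 + 3.1562*v^3 + 5.7561*v^2 - 6.7219*v + 0.4906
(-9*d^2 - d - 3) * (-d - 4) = 9*d^3 + 37*d^2 + 7*d + 12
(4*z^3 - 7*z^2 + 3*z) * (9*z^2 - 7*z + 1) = 36*z^5 - 91*z^4 + 80*z^3 - 28*z^2 + 3*z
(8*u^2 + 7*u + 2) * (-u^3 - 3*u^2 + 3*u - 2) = -8*u^5 - 31*u^4 + u^3 - u^2 - 8*u - 4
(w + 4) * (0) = 0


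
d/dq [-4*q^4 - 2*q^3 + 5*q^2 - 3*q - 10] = -16*q^3 - 6*q^2 + 10*q - 3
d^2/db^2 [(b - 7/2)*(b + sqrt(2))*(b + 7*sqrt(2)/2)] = 6*b - 7 + 9*sqrt(2)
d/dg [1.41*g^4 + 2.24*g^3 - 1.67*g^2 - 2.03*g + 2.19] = 5.64*g^3 + 6.72*g^2 - 3.34*g - 2.03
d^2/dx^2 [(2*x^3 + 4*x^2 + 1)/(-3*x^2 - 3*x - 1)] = 2*(24*x^3 - 9*x^2 - 33*x - 10)/(27*x^6 + 81*x^5 + 108*x^4 + 81*x^3 + 36*x^2 + 9*x + 1)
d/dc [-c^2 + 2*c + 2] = 2 - 2*c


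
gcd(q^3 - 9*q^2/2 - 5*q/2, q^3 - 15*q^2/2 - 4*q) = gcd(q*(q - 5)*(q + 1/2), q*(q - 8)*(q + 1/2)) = q^2 + q/2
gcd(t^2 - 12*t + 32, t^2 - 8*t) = t - 8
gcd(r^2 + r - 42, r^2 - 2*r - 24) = r - 6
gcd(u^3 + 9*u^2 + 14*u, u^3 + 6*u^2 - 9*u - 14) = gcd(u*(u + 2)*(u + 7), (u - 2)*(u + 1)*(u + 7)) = u + 7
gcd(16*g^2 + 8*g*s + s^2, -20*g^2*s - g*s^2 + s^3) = 4*g + s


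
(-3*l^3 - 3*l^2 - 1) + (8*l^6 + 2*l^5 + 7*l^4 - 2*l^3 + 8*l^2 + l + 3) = 8*l^6 + 2*l^5 + 7*l^4 - 5*l^3 + 5*l^2 + l + 2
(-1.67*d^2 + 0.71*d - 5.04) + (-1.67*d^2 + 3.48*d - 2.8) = -3.34*d^2 + 4.19*d - 7.84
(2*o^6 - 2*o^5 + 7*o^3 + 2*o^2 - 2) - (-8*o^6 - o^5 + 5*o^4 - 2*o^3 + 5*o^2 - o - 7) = 10*o^6 - o^5 - 5*o^4 + 9*o^3 - 3*o^2 + o + 5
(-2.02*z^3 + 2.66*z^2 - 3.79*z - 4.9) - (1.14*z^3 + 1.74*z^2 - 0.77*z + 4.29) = -3.16*z^3 + 0.92*z^2 - 3.02*z - 9.19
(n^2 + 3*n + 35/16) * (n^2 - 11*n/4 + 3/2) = n^4 + n^3/4 - 73*n^2/16 - 97*n/64 + 105/32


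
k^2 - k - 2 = (k - 2)*(k + 1)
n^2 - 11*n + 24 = (n - 8)*(n - 3)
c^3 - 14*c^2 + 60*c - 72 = (c - 6)^2*(c - 2)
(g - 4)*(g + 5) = g^2 + g - 20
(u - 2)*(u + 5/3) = u^2 - u/3 - 10/3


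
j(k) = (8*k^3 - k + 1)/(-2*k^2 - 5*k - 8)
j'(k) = (4*k + 5)*(8*k^3 - k + 1)/(-2*k^2 - 5*k - 8)^2 + (24*k^2 - 1)/(-2*k^2 - 5*k - 8)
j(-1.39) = 3.89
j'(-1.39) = -8.79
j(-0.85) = 0.59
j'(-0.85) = -3.33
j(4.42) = -9.94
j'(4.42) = -3.51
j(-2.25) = 12.78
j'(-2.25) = -10.09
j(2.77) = -4.52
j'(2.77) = -2.97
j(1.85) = -2.07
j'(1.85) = -2.30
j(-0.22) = -0.16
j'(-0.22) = 0.07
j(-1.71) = 7.04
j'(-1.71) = -10.61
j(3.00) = -5.22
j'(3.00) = -3.08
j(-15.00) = 70.45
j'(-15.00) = -3.98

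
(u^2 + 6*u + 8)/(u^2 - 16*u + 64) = (u^2 + 6*u + 8)/(u^2 - 16*u + 64)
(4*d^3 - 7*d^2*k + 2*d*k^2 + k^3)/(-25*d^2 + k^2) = (-4*d^3 + 7*d^2*k - 2*d*k^2 - k^3)/(25*d^2 - k^2)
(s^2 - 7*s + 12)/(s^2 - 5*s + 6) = (s - 4)/(s - 2)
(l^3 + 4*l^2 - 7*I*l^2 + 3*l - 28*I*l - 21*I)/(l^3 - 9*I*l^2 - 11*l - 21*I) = (l^2 + 4*l + 3)/(l^2 - 2*I*l + 3)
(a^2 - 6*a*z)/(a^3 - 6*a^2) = (a - 6*z)/(a*(a - 6))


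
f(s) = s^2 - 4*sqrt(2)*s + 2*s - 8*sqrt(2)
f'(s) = 2*s - 4*sqrt(2) + 2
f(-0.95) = -6.94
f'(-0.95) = -5.56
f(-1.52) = -3.44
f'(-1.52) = -6.70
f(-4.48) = 25.14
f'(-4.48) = -12.62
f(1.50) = -14.55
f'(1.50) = -0.66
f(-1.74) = -1.92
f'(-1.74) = -7.14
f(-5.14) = 33.90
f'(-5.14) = -13.94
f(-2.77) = 6.49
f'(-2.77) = -9.20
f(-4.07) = 20.13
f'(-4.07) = -11.80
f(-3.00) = 8.66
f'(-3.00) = -9.66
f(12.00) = 88.80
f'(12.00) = 20.34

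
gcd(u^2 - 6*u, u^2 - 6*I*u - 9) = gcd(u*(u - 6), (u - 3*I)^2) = 1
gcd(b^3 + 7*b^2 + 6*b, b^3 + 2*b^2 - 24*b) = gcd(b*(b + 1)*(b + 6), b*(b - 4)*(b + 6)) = b^2 + 6*b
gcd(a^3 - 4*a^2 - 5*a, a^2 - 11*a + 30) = a - 5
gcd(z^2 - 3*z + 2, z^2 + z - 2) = z - 1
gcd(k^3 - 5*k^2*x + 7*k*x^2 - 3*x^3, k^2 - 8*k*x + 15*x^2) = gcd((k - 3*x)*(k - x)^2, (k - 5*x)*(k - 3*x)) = -k + 3*x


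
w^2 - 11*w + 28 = (w - 7)*(w - 4)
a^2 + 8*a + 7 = (a + 1)*(a + 7)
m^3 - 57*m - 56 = (m - 8)*(m + 1)*(m + 7)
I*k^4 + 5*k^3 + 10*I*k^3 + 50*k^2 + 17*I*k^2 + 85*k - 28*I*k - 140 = (k + 4)*(k + 7)*(k - 5*I)*(I*k - I)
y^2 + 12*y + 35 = (y + 5)*(y + 7)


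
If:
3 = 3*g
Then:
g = 1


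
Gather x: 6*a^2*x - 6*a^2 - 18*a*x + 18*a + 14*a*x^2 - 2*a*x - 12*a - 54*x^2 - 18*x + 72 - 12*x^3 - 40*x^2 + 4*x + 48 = -6*a^2 + 6*a - 12*x^3 + x^2*(14*a - 94) + x*(6*a^2 - 20*a - 14) + 120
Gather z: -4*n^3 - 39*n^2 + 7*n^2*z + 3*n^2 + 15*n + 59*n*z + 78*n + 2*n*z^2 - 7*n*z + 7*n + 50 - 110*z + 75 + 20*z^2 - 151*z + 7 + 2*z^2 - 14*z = -4*n^3 - 36*n^2 + 100*n + z^2*(2*n + 22) + z*(7*n^2 + 52*n - 275) + 132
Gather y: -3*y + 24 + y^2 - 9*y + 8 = y^2 - 12*y + 32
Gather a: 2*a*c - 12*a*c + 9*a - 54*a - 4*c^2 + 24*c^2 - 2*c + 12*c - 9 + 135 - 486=a*(-10*c - 45) + 20*c^2 + 10*c - 360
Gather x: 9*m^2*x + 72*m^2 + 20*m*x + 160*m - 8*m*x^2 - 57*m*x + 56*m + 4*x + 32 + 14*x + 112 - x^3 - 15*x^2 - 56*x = 72*m^2 + 216*m - x^3 + x^2*(-8*m - 15) + x*(9*m^2 - 37*m - 38) + 144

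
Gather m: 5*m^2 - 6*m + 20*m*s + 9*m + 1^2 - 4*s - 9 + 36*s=5*m^2 + m*(20*s + 3) + 32*s - 8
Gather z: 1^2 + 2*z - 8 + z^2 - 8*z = z^2 - 6*z - 7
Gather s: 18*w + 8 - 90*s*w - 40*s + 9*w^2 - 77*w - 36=s*(-90*w - 40) + 9*w^2 - 59*w - 28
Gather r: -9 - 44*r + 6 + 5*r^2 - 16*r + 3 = 5*r^2 - 60*r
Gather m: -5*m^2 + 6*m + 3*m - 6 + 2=-5*m^2 + 9*m - 4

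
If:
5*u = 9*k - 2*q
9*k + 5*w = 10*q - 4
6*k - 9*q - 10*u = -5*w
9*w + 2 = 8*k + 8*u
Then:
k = -294/1261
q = -226/1261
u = -2194/6305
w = -4658/6305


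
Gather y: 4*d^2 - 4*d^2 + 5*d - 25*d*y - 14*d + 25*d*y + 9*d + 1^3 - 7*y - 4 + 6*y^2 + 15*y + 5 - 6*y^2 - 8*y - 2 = 0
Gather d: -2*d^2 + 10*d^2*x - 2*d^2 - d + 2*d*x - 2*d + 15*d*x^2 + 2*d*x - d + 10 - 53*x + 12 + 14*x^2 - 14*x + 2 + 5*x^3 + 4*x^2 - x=d^2*(10*x - 4) + d*(15*x^2 + 4*x - 4) + 5*x^3 + 18*x^2 - 68*x + 24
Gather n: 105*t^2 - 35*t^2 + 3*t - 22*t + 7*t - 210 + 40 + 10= 70*t^2 - 12*t - 160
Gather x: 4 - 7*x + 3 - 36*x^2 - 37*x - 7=-36*x^2 - 44*x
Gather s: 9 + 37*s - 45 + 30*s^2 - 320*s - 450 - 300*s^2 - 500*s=-270*s^2 - 783*s - 486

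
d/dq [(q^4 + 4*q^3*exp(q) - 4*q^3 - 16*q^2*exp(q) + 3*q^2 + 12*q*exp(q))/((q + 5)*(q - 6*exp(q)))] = (q*(q + 5)*(6*exp(q) - 1)*(q^3 + 4*q^2*exp(q) - 4*q^2 - 16*q*exp(q) + 3*q + 12*exp(q)) + q*(q - 6*exp(q))*(-q^3 - 4*q^2*exp(q) + 4*q^2 + 16*q*exp(q) - 3*q - 12*exp(q)) + 2*(q + 5)*(q - 6*exp(q))*(2*q^3*exp(q) + 2*q^3 - 2*q^2*exp(q) - 6*q^2 - 10*q*exp(q) + 3*q + 6*exp(q)))/((q + 5)^2*(q - 6*exp(q))^2)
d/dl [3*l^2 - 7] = 6*l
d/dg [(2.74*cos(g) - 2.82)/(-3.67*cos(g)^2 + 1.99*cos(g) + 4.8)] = (-10.0558*cos(g)^2 + 20.6988*cos(g) - 18.7638)*sin(g)/(13.4689*cos(g)^4 - 14.6066*cos(g)^3 - 31.2719*cos(g)^2 + 19.104*cos(g) + 23.04)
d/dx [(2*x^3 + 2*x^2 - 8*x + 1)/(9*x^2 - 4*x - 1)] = 2*(9*x^4 - 8*x^3 + 29*x^2 - 11*x + 6)/(81*x^4 - 72*x^3 - 2*x^2 + 8*x + 1)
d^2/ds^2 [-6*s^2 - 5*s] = -12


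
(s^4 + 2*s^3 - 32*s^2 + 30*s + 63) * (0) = 0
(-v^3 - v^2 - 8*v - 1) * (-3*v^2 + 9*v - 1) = 3*v^5 - 6*v^4 + 16*v^3 - 68*v^2 - v + 1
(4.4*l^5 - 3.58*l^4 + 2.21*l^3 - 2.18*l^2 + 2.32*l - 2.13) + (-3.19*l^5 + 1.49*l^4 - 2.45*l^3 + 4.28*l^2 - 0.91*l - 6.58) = 1.21*l^5 - 2.09*l^4 - 0.24*l^3 + 2.1*l^2 + 1.41*l - 8.71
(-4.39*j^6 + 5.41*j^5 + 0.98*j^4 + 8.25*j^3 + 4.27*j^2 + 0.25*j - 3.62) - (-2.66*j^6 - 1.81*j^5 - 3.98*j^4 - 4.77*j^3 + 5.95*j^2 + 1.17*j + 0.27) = -1.73*j^6 + 7.22*j^5 + 4.96*j^4 + 13.02*j^3 - 1.68*j^2 - 0.92*j - 3.89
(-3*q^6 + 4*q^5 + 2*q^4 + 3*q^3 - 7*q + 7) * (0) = 0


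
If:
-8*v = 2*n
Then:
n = -4*v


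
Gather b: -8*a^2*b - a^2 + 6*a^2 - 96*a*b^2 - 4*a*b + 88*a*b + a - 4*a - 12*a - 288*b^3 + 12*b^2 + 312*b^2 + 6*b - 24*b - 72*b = 5*a^2 - 15*a - 288*b^3 + b^2*(324 - 96*a) + b*(-8*a^2 + 84*a - 90)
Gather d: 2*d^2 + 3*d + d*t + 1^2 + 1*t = 2*d^2 + d*(t + 3) + t + 1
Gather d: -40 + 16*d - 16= 16*d - 56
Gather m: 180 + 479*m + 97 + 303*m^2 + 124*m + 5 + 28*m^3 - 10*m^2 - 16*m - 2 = 28*m^3 + 293*m^2 + 587*m + 280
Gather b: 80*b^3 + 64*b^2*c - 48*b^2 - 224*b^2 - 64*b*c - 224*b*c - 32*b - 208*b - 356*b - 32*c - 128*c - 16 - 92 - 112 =80*b^3 + b^2*(64*c - 272) + b*(-288*c - 596) - 160*c - 220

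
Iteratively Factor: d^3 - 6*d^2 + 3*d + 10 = (d + 1)*(d^2 - 7*d + 10) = (d - 2)*(d + 1)*(d - 5)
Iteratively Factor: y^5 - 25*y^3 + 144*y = (y - 4)*(y^4 + 4*y^3 - 9*y^2 - 36*y) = (y - 4)*(y + 3)*(y^3 + y^2 - 12*y) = (y - 4)*(y + 3)*(y + 4)*(y^2 - 3*y) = (y - 4)*(y - 3)*(y + 3)*(y + 4)*(y)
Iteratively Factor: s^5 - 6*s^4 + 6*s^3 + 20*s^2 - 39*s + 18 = (s - 1)*(s^4 - 5*s^3 + s^2 + 21*s - 18) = (s - 1)^2*(s^3 - 4*s^2 - 3*s + 18) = (s - 3)*(s - 1)^2*(s^2 - s - 6) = (s - 3)^2*(s - 1)^2*(s + 2)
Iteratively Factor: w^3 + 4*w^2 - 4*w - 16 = (w + 4)*(w^2 - 4) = (w - 2)*(w + 4)*(w + 2)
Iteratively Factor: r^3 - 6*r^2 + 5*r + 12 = (r + 1)*(r^2 - 7*r + 12) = (r - 3)*(r + 1)*(r - 4)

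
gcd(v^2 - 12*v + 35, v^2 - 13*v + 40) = v - 5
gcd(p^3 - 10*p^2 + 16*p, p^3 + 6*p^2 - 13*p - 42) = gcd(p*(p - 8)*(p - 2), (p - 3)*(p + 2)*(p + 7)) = 1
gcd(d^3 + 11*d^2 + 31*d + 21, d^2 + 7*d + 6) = d + 1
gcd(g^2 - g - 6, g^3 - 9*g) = g - 3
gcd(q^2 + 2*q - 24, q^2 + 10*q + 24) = q + 6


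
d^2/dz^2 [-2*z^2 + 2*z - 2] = -4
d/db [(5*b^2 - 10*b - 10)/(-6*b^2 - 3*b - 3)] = 25*b*(-b - 2)/(3*(4*b^4 + 4*b^3 + 5*b^2 + 2*b + 1))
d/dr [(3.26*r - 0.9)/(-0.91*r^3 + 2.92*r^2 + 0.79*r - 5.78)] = (5.9332*r^3 - 11.9762*r^2 + 5.256*r - 18.1318)/(0.8281*r^6 - 5.3144*r^5 + 7.0886*r^4 + 15.1332*r^3 - 33.1311*r^2 - 9.1324*r + 33.4084)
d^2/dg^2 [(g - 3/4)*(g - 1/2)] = 2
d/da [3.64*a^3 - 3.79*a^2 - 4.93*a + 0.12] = 10.92*a^2 - 7.58*a - 4.93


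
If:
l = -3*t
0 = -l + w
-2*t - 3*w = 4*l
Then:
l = 0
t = 0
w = 0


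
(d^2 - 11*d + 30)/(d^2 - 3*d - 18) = (d - 5)/(d + 3)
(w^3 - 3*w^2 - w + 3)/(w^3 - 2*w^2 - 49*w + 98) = (w^3 - 3*w^2 - w + 3)/(w^3 - 2*w^2 - 49*w + 98)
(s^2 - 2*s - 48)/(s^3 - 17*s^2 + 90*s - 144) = (s + 6)/(s^2 - 9*s + 18)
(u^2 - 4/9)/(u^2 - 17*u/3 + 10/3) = (u + 2/3)/(u - 5)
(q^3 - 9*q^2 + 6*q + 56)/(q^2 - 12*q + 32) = (q^2 - 5*q - 14)/(q - 8)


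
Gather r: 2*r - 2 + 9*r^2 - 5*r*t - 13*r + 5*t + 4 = 9*r^2 + r*(-5*t - 11) + 5*t + 2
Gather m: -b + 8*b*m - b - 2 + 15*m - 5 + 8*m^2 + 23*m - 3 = -2*b + 8*m^2 + m*(8*b + 38) - 10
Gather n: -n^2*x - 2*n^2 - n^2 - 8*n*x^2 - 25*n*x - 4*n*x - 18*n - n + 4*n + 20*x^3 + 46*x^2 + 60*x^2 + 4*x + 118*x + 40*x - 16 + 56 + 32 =n^2*(-x - 3) + n*(-8*x^2 - 29*x - 15) + 20*x^3 + 106*x^2 + 162*x + 72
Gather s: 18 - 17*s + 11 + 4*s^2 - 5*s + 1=4*s^2 - 22*s + 30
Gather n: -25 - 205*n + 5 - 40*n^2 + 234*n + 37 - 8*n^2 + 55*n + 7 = -48*n^2 + 84*n + 24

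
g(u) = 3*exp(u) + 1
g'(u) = 3*exp(u)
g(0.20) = 4.66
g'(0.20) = 3.66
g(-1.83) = 1.48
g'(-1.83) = 0.48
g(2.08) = 25.01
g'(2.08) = 24.01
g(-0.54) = 2.75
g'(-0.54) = 1.75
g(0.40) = 5.48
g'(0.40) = 4.48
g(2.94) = 57.75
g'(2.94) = 56.75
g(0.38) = 5.39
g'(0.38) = 4.39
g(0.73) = 7.23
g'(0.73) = 6.23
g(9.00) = 24310.25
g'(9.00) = 24309.25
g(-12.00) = 1.00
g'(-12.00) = 0.00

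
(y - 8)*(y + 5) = y^2 - 3*y - 40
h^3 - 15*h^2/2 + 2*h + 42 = (h - 6)*(h - 7/2)*(h + 2)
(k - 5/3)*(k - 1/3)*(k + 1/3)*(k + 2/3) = k^4 - k^3 - 11*k^2/9 + k/9 + 10/81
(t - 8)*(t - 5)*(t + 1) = t^3 - 12*t^2 + 27*t + 40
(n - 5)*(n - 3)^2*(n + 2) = n^4 - 9*n^3 + 17*n^2 + 33*n - 90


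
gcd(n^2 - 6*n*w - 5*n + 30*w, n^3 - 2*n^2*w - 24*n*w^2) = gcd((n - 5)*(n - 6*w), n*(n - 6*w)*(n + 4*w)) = -n + 6*w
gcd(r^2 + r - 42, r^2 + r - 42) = r^2 + r - 42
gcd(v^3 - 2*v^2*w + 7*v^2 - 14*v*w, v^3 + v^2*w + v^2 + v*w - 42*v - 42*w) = v + 7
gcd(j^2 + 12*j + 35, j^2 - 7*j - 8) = 1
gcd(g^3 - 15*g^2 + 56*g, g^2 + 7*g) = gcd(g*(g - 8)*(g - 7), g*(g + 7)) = g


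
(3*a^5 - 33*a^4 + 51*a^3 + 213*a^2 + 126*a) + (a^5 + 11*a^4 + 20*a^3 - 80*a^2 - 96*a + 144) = 4*a^5 - 22*a^4 + 71*a^3 + 133*a^2 + 30*a + 144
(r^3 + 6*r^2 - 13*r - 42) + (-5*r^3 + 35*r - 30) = -4*r^3 + 6*r^2 + 22*r - 72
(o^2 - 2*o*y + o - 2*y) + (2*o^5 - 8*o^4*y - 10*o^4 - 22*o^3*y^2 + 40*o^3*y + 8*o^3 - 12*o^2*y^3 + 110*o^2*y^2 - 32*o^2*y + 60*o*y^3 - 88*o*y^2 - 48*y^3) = 2*o^5 - 8*o^4*y - 10*o^4 - 22*o^3*y^2 + 40*o^3*y + 8*o^3 - 12*o^2*y^3 + 110*o^2*y^2 - 32*o^2*y + o^2 + 60*o*y^3 - 88*o*y^2 - 2*o*y + o - 48*y^3 - 2*y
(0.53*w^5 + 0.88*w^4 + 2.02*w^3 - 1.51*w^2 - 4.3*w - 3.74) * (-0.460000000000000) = -0.2438*w^5 - 0.4048*w^4 - 0.9292*w^3 + 0.6946*w^2 + 1.978*w + 1.7204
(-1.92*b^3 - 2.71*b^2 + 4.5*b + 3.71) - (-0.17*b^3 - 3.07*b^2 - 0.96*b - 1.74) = -1.75*b^3 + 0.36*b^2 + 5.46*b + 5.45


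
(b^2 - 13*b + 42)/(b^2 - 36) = (b - 7)/(b + 6)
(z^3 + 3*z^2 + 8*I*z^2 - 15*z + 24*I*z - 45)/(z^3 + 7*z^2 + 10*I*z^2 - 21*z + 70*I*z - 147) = (z^2 + z*(3 + 5*I) + 15*I)/(z^2 + 7*z*(1 + I) + 49*I)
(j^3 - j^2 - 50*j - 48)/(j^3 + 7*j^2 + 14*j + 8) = (j^2 - 2*j - 48)/(j^2 + 6*j + 8)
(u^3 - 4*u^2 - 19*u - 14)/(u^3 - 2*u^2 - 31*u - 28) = (u + 2)/(u + 4)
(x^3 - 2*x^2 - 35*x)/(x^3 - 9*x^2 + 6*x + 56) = x*(x + 5)/(x^2 - 2*x - 8)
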